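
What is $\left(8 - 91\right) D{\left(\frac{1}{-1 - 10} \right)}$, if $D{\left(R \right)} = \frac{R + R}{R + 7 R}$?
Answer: $- \frac{83}{4} \approx -20.75$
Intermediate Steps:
$D{\left(R \right)} = \frac{1}{4}$ ($D{\left(R \right)} = \frac{2 R}{8 R} = 2 R \frac{1}{8 R} = \frac{1}{4}$)
$\left(8 - 91\right) D{\left(\frac{1}{-1 - 10} \right)} = \left(8 - 91\right) \frac{1}{4} = \left(-83\right) \frac{1}{4} = - \frac{83}{4}$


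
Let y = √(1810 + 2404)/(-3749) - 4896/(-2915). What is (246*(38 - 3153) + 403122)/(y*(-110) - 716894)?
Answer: 2570378374357531483824/5075237145956562681419 + 736216400359440*√86/5075237145956562681419 ≈ 0.50646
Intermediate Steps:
y = 4896/2915 - 7*√86/3749 (y = √4214*(-1/3749) - 4896*(-1/2915) = (7*√86)*(-1/3749) + 4896/2915 = -7*√86/3749 + 4896/2915 = 4896/2915 - 7*√86/3749 ≈ 1.6623)
(246*(38 - 3153) + 403122)/(y*(-110) - 716894) = (246*(38 - 3153) + 403122)/((4896/2915 - 7*√86/3749)*(-110) - 716894) = (246*(-3115) + 403122)/((-9792/53 + 770*√86/3749) - 716894) = (-766290 + 403122)/(-38005174/53 + 770*√86/3749) = -363168/(-38005174/53 + 770*√86/3749)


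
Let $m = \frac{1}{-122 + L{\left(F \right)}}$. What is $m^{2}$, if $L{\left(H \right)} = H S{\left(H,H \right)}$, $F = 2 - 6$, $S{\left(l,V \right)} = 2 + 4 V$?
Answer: $\frac{1}{4356} \approx 0.00022957$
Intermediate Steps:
$F = -4$ ($F = 2 - 6 = -4$)
$L{\left(H \right)} = H \left(2 + 4 H\right)$
$m = - \frac{1}{66}$ ($m = \frac{1}{-122 + 2 \left(-4\right) \left(1 + 2 \left(-4\right)\right)} = \frac{1}{-122 + 2 \left(-4\right) \left(1 - 8\right)} = \frac{1}{-122 + 2 \left(-4\right) \left(-7\right)} = \frac{1}{-122 + 56} = \frac{1}{-66} = - \frac{1}{66} \approx -0.015152$)
$m^{2} = \left(- \frac{1}{66}\right)^{2} = \frac{1}{4356}$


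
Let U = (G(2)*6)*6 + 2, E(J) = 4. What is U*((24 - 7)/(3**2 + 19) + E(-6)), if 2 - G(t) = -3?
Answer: 1677/2 ≈ 838.50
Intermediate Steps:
G(t) = 5 (G(t) = 2 - 1*(-3) = 2 + 3 = 5)
U = 182 (U = (5*6)*6 + 2 = 30*6 + 2 = 180 + 2 = 182)
U*((24 - 7)/(3**2 + 19) + E(-6)) = 182*((24 - 7)/(3**2 + 19) + 4) = 182*(17/(9 + 19) + 4) = 182*(17/28 + 4) = 182*(129/28) = 1677/2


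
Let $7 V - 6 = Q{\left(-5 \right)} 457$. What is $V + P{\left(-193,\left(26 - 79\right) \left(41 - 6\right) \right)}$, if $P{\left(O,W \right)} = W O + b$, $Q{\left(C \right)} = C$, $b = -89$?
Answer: $\frac{2503203}{7} \approx 3.576 \cdot 10^{5}$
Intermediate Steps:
$P{\left(O,W \right)} = -89 + O W$ ($P{\left(O,W \right)} = W O - 89 = O W - 89 = -89 + O W$)
$V = - \frac{2279}{7}$ ($V = \frac{6}{7} + \frac{\left(-5\right) 457}{7} = \frac{6}{7} + \frac{1}{7} \left(-2285\right) = \frac{6}{7} - \frac{2285}{7} = - \frac{2279}{7} \approx -325.57$)
$V + P{\left(-193,\left(26 - 79\right) \left(41 - 6\right) \right)} = - \frac{2279}{7} - \left(89 + 193 \left(26 - 79\right) \left(41 - 6\right)\right) = - \frac{2279}{7} - \left(89 + 193 \left(\left(-53\right) 35\right)\right) = - \frac{2279}{7} - -357926 = - \frac{2279}{7} + \left(-89 + 358015\right) = - \frac{2279}{7} + 357926 = \frac{2503203}{7}$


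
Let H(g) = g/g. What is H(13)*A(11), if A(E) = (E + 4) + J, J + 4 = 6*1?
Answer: 17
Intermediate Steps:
J = 2 (J = -4 + 6*1 = -4 + 6 = 2)
H(g) = 1
A(E) = 6 + E (A(E) = (E + 4) + 2 = (4 + E) + 2 = 6 + E)
H(13)*A(11) = 1*(6 + 11) = 1*17 = 17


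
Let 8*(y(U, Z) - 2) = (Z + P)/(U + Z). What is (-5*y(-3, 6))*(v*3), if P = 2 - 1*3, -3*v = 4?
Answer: 265/6 ≈ 44.167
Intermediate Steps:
v = -4/3 (v = -⅓*4 = -4/3 ≈ -1.3333)
P = -1 (P = 2 - 3 = -1)
y(U, Z) = 2 + (-1 + Z)/(8*(U + Z)) (y(U, Z) = 2 + ((Z - 1)/(U + Z))/8 = 2 + ((-1 + Z)/(U + Z))/8 = 2 + (-1 + Z)/(8*(U + Z)))
(-5*y(-3, 6))*(v*3) = (-5*(-1 + 16*(-3) + 17*6)/(8*(-3 + 6)))*(-4/3*3) = -5*(-1 - 48 + 102)/(8*3)*(-4) = -5*53/(8*3)*(-4) = -5*53/24*(-4) = -265/24*(-4) = 265/6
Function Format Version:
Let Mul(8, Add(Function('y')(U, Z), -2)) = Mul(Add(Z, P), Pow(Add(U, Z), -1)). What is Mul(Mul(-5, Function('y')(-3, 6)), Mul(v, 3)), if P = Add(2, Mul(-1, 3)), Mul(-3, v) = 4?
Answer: Rational(265, 6) ≈ 44.167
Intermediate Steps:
v = Rational(-4, 3) (v = Mul(Rational(-1, 3), 4) = Rational(-4, 3) ≈ -1.3333)
P = -1 (P = Add(2, -3) = -1)
Function('y')(U, Z) = Add(2, Mul(Rational(1, 8), Pow(Add(U, Z), -1), Add(-1, Z))) (Function('y')(U, Z) = Add(2, Mul(Rational(1, 8), Mul(Add(Z, -1), Pow(Add(U, Z), -1)))) = Add(2, Mul(Rational(1, 8), Mul(Add(-1, Z), Pow(Add(U, Z), -1)))) = Add(2, Mul(Rational(1, 8), Mul(Pow(Add(U, Z), -1), Add(-1, Z)))) = Add(2, Mul(Rational(1, 8), Pow(Add(U, Z), -1), Add(-1, Z))))
Mul(Mul(-5, Function('y')(-3, 6)), Mul(v, 3)) = Mul(Mul(-5, Mul(Rational(1, 8), Pow(Add(-3, 6), -1), Add(-1, Mul(16, -3), Mul(17, 6)))), Mul(Rational(-4, 3), 3)) = Mul(Mul(-5, Mul(Rational(1, 8), Pow(3, -1), Add(-1, -48, 102))), -4) = Mul(Mul(-5, Mul(Rational(1, 8), Rational(1, 3), 53)), -4) = Mul(Mul(-5, Rational(53, 24)), -4) = Mul(Rational(-265, 24), -4) = Rational(265, 6)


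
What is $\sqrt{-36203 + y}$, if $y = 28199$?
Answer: $2 i \sqrt{2001} \approx 89.465 i$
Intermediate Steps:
$\sqrt{-36203 + y} = \sqrt{-36203 + 28199} = \sqrt{-8004} = 2 i \sqrt{2001}$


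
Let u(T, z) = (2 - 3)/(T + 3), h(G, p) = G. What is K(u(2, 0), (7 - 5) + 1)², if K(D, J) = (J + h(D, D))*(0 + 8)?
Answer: 12544/25 ≈ 501.76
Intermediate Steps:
u(T, z) = -1/(3 + T)
K(D, J) = 8*D + 8*J (K(D, J) = (J + D)*(0 + 8) = (D + J)*8 = 8*D + 8*J)
K(u(2, 0), (7 - 5) + 1)² = (8*(-1/(3 + 2)) + 8*((7 - 5) + 1))² = (8*(-1/5) + 8*(2 + 1))² = (8*(-1*⅕) + 8*3)² = (8*(-⅕) + 24)² = (-8/5 + 24)² = (112/5)² = 12544/25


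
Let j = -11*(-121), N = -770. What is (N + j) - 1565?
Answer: -1004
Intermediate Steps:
j = 1331
(N + j) - 1565 = (-770 + 1331) - 1565 = 561 - 1565 = -1004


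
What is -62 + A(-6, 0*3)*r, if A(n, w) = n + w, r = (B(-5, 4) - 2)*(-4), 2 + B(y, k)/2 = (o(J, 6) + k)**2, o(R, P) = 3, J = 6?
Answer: 2146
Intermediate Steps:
B(y, k) = -4 + 2*(3 + k)**2
r = -368 (r = ((-4 + 2*(3 + 4)**2) - 2)*(-4) = ((-4 + 2*7**2) - 2)*(-4) = ((-4 + 2*49) - 2)*(-4) = ((-4 + 98) - 2)*(-4) = (94 - 2)*(-4) = 92*(-4) = -368)
-62 + A(-6, 0*3)*r = -62 + (-6 + 0*3)*(-368) = -62 + (-6 + 0)*(-368) = -62 - 6*(-368) = -62 + 2208 = 2146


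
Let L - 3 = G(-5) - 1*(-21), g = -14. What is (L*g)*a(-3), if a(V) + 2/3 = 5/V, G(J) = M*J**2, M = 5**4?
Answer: 1533602/3 ≈ 5.1120e+5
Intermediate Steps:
M = 625
G(J) = 625*J**2
a(V) = -2/3 + 5/V
L = 15649 (L = 3 + (625*(-5)**2 - 1*(-21)) = 3 + (625*25 + 21) = 3 + (15625 + 21) = 3 + 15646 = 15649)
(L*g)*a(-3) = (15649*(-14))*(-2/3 + 5/(-3)) = -219086*(-2/3 + 5*(-1/3)) = -219086*(-2/3 - 5/3) = -219086*(-7/3) = 1533602/3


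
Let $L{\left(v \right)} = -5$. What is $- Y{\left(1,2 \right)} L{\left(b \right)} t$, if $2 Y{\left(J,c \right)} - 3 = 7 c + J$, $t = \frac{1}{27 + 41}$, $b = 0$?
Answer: $\frac{45}{68} \approx 0.66177$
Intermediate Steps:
$t = \frac{1}{68} \approx 0.014706$
$Y{\left(J,c \right)} = \frac{3}{2} + \frac{J}{2} + \frac{7 c}{2}$ ($Y{\left(J,c \right)} = \frac{3}{2} + \frac{7 c + J}{2} = \frac{3}{2} + \frac{J + 7 c}{2} = \frac{3}{2} + \left(\frac{J}{2} + \frac{7 c}{2}\right) = \frac{3}{2} + \frac{J}{2} + \frac{7 c}{2}$)
$- Y{\left(1,2 \right)} L{\left(b \right)} t = - (\frac{3}{2} + \frac{1}{2} \cdot 1 + \frac{7}{2} \cdot 2) \left(-5\right) \frac{1}{68} = - (\frac{3}{2} + \frac{1}{2} + 7) \left(-5\right) \frac{1}{68} = \left(-1\right) 9 \left(-5\right) \frac{1}{68} = \left(-9\right) \left(-5\right) \frac{1}{68} = 45 \cdot \frac{1}{68} = \frac{45}{68}$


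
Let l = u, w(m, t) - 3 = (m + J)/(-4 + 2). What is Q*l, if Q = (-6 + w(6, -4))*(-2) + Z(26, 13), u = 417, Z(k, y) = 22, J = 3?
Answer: 15429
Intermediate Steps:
w(m, t) = 3/2 - m/2 (w(m, t) = 3 + (m + 3)/(-4 + 2) = 3 + (3 + m)/(-2) = 3 + (3 + m)*(-½) = 3 + (-3/2 - m/2) = 3/2 - m/2)
l = 417
Q = 37 (Q = (-6 + (3/2 - ½*6))*(-2) + 22 = (-6 + (3/2 - 3))*(-2) + 22 = (-6 - 3/2)*(-2) + 22 = -15/2*(-2) + 22 = 15 + 22 = 37)
Q*l = 37*417 = 15429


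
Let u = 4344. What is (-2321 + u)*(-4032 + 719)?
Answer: -6702199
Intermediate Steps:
(-2321 + u)*(-4032 + 719) = (-2321 + 4344)*(-4032 + 719) = 2023*(-3313) = -6702199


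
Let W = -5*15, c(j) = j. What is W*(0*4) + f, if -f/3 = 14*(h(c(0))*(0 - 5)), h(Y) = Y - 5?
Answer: -1050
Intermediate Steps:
W = -75
h(Y) = -5 + Y
f = -1050 (f = -42*(-5 + 0)*(0 - 5) = -42*(-5*(-5)) = -42*25 = -3*350 = -1050)
W*(0*4) + f = -0*4 - 1050 = -75*0 - 1050 = 0 - 1050 = -1050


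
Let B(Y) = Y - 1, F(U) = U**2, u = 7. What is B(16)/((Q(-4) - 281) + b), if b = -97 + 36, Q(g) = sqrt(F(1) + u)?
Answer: -2565/58478 - 15*sqrt(2)/58478 ≈ -0.044225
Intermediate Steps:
Q(g) = 2*sqrt(2) (Q(g) = sqrt(1**2 + 7) = sqrt(1 + 7) = sqrt(8) = 2*sqrt(2))
b = -61
B(Y) = -1 + Y
B(16)/((Q(-4) - 281) + b) = (-1 + 16)/((2*sqrt(2) - 281) - 61) = 15/((-281 + 2*sqrt(2)) - 61) = 15/(-342 + 2*sqrt(2))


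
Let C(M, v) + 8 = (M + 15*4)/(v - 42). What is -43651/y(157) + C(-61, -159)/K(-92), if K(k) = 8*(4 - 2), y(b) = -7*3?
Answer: 46782623/22512 ≈ 2078.1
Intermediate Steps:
y(b) = -21
K(k) = 16 (K(k) = 8*2 = 16)
C(M, v) = -8 + (60 + M)/(-42 + v) (C(M, v) = -8 + (M + 15*4)/(v - 42) = -8 + (M + 60)/(-42 + v) = -8 + (60 + M)/(-42 + v))
-43651/y(157) + C(-61, -159)/K(-92) = -43651/(-21) + ((396 - 61 - 8*(-159))/(-42 - 159))/16 = -43651*(-1/21) + ((396 - 61 + 1272)/(-201))*(1/16) = 43651/21 - 1/201*1607*(1/16) = 43651/21 - 1607/201*1/16 = 43651/21 - 1607/3216 = 46782623/22512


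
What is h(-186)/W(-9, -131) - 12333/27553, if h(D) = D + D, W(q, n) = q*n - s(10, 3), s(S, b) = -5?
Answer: -6212997/8155688 ≈ -0.76180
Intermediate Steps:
W(q, n) = 5 + n*q (W(q, n) = q*n - 1*(-5) = n*q + 5 = 5 + n*q)
h(D) = 2*D
h(-186)/W(-9, -131) - 12333/27553 = (2*(-186))/(5 - 131*(-9)) - 12333/27553 = -372/(5 + 1179) - 12333*1/27553 = -372/1184 - 12333/27553 = -372*1/1184 - 12333/27553 = -93/296 - 12333/27553 = -6212997/8155688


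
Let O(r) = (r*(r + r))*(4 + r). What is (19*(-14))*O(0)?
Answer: 0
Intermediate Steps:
O(r) = 2*r²*(4 + r) (O(r) = (r*(2*r))*(4 + r) = (2*r²)*(4 + r) = 2*r²*(4 + r))
(19*(-14))*O(0) = (19*(-14))*(2*0²*(4 + 0)) = -532*0*4 = -266*0 = 0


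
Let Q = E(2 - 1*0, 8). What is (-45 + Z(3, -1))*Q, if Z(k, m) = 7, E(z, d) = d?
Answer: -304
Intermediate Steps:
Q = 8
(-45 + Z(3, -1))*Q = (-45 + 7)*8 = -38*8 = -304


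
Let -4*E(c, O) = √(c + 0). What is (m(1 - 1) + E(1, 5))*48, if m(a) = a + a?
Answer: -12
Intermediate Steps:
E(c, O) = -√c/4 (E(c, O) = -√(c + 0)/4 = -√c/4)
m(a) = 2*a
(m(1 - 1) + E(1, 5))*48 = (2*(1 - 1) - √1/4)*48 = (2*0 - ¼*1)*48 = (0 - ¼)*48 = -¼*48 = -12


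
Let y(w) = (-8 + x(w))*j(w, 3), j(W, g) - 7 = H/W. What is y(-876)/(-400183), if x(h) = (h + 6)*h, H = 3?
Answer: -389248704/29213359 ≈ -13.324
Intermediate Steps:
j(W, g) = 7 + 3/W
x(h) = h*(6 + h) (x(h) = (6 + h)*h = h*(6 + h))
y(w) = (-8 + w*(6 + w))*(7 + 3/w)
y(-876)/(-400183) = ((-8 - 876*(6 - 876))*(3 + 7*(-876))/(-876))/(-400183) = -(-8 - 876*(-870))*(3 - 6132)/876*(-1/400183) = -1/876*(-8 + 762120)*(-6129)*(-1/400183) = -1/876*762112*(-6129)*(-1/400183) = (389248704/73)*(-1/400183) = -389248704/29213359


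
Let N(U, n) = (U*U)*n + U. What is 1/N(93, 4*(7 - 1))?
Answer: 1/207669 ≈ 4.8154e-6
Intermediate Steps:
N(U, n) = U + n*U**2 (N(U, n) = U**2*n + U = n*U**2 + U = U + n*U**2)
1/N(93, 4*(7 - 1)) = 1/(93*(1 + 93*(4*(7 - 1)))) = 1/(93*(1 + 93*(4*6))) = 1/(93*(1 + 93*24)) = 1/(93*(1 + 2232)) = 1/(93*2233) = 1/207669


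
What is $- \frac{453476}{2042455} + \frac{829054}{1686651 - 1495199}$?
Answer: $\frac{803243300209}{195516047330} \approx 4.1083$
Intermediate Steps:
$- \frac{453476}{2042455} + \frac{829054}{1686651 - 1495199} = \left(-453476\right) \frac{1}{2042455} + \frac{829054}{191452} = - \frac{453476}{2042455} + 829054 \cdot \frac{1}{191452} = - \frac{453476}{2042455} + \frac{414527}{95726} = \frac{803243300209}{195516047330}$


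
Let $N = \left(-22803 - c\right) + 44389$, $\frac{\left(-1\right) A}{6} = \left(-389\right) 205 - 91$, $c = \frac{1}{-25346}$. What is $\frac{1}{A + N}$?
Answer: $\frac{25346}{12688258293} \approx 1.9976 \cdot 10^{-6}$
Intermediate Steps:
$c = - \frac{1}{25346} \approx -3.9454 \cdot 10^{-5}$
$A = 479016$ ($A = - 6 \left(\left(-389\right) 205 - 91\right) = - 6 \left(-79745 - 91\right) = \left(-6\right) \left(-79836\right) = 479016$)
$N = \frac{547118757}{25346}$ ($N = \left(-22803 - - \frac{1}{25346}\right) + 44389 = \left(-22803 + \frac{1}{25346}\right) + 44389 = - \frac{577964837}{25346} + 44389 = \frac{547118757}{25346} \approx 21586.0$)
$\frac{1}{A + N} = \frac{1}{479016 + \frac{547118757}{25346}} = \frac{1}{\frac{12688258293}{25346}} = \frac{25346}{12688258293}$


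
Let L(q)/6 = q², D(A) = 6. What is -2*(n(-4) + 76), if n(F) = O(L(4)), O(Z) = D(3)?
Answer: -164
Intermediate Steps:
L(q) = 6*q²
O(Z) = 6
n(F) = 6
-2*(n(-4) + 76) = -2*(6 + 76) = -2*82 = -164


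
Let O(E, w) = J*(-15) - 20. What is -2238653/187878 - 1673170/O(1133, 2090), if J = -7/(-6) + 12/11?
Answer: 153624167287/4947454 ≈ 31051.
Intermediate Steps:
J = 149/66 (J = -7*(-1/6) + 12*(1/11) = 7/6 + 12/11 = 149/66 ≈ 2.2576)
O(E, w) = -1185/22 (O(E, w) = (149/66)*(-15) - 20 = -745/22 - 20 = -1185/22)
-2238653/187878 - 1673170/O(1133, 2090) = -2238653/187878 - 1673170/(-1185/22) = -2238653*1/187878 - 1673170*(-22/1185) = -2238653/187878 + 7361948/237 = 153624167287/4947454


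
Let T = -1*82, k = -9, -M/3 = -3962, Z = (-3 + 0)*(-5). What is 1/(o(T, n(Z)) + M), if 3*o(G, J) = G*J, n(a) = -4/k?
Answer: 27/320594 ≈ 8.4219e-5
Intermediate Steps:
Z = 15 (Z = -3*(-5) = 15)
M = 11886 (M = -3*(-3962) = 11886)
n(a) = 4/9 (n(a) = -4/(-9) = -4*(-⅑) = 4/9)
T = -82
o(G, J) = G*J/3 (o(G, J) = (G*J)/3 = G*J/3)
1/(o(T, n(Z)) + M) = 1/((⅓)*(-82)*(4/9) + 11886) = 1/(-328/27 + 11886) = 1/(320594/27) = 27/320594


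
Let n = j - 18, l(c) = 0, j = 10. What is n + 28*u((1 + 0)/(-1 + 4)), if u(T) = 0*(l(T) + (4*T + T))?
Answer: -8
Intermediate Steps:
u(T) = 0 (u(T) = 0*(0 + (4*T + T)) = 0*(0 + 5*T) = 0*(5*T) = 0)
n = -8 (n = 10 - 18 = -8)
n + 28*u((1 + 0)/(-1 + 4)) = -8 + 28*0 = -8 + 0 = -8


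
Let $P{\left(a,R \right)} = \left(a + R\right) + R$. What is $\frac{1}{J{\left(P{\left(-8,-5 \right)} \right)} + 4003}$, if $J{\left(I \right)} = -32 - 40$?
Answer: $\frac{1}{3931} \approx 0.00025439$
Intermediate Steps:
$P{\left(a,R \right)} = a + 2 R$ ($P{\left(a,R \right)} = \left(R + a\right) + R = a + 2 R$)
$J{\left(I \right)} = -72$
$\frac{1}{J{\left(P{\left(-8,-5 \right)} \right)} + 4003} = \frac{1}{-72 + 4003} = \frac{1}{3931}$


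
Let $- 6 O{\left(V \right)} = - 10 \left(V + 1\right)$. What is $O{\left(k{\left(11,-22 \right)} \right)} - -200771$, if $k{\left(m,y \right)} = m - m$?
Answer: $\frac{602318}{3} \approx 2.0077 \cdot 10^{5}$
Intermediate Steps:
$k{\left(m,y \right)} = 0$
$O{\left(V \right)} = \frac{5}{3} + \frac{5 V}{3}$ ($O{\left(V \right)} = - \frac{\left(-10\right) \left(V + 1\right)}{6} = - \frac{\left(-10\right) \left(1 + V\right)}{6} = - \frac{-10 - 10 V}{6} = \frac{5}{3} + \frac{5 V}{3}$)
$O{\left(k{\left(11,-22 \right)} \right)} - -200771 = \left(\frac{5}{3} + \frac{5}{3} \cdot 0\right) - -200771 = \left(\frac{5}{3} + 0\right) + 200771 = \frac{5}{3} + 200771 = \frac{602318}{3}$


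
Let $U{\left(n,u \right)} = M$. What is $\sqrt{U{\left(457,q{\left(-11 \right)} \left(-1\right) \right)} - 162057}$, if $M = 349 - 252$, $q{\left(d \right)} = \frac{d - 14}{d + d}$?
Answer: $2 i \sqrt{40490} \approx 402.44 i$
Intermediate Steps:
$q{\left(d \right)} = \frac{-14 + d}{2 d}$
$M = 97$
$U{\left(n,u \right)} = 97$
$\sqrt{U{\left(457,q{\left(-11 \right)} \left(-1\right) \right)} - 162057} = \sqrt{97 - 162057} = \sqrt{-161960} = 2 i \sqrt{40490}$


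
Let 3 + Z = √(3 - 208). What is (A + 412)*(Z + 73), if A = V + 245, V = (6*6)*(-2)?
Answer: 40950 + 585*I*√205 ≈ 40950.0 + 8375.9*I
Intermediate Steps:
Z = -3 + I*√205 (Z = -3 + √(3 - 208) = -3 + √(-205) = -3 + I*√205 ≈ -3.0 + 14.318*I)
V = -72 (V = 36*(-2) = -72)
A = 173 (A = -72 + 245 = 173)
(A + 412)*(Z + 73) = (173 + 412)*((-3 + I*√205) + 73) = 585*(70 + I*√205) = 40950 + 585*I*√205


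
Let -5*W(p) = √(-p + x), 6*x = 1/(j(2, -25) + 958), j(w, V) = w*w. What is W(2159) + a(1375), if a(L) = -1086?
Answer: -1086 - I*√17982300921/14430 ≈ -1086.0 - 9.293*I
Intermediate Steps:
j(w, V) = w²
x = 1/5772 (x = 1/(6*(2² + 958)) = 1/(6*(4 + 958)) = (⅙)/962 = (⅙)*(1/962) = 1/5772 ≈ 0.00017325)
W(p) = -√(1/5772 - p)/5 (W(p) = -√(-p + 1/5772)/5 = -√(1/5772 - p)/5)
W(2159) + a(1375) = -√(1443 - 8328996*2159)/14430 - 1086 = -√(1443 - 17982302364)/14430 - 1086 = -I*√17982300921/14430 - 1086 = -1086 - I*√17982300921/14430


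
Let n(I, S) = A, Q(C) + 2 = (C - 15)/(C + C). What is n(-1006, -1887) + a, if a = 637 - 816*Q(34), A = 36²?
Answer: 3337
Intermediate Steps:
A = 1296
Q(C) = -2 + (-15 + C)/(2*C) (Q(C) = -2 + (C - 15)/(C + C) = -2 + (-15 + C)/((2*C)) = -2 + (-15 + C)*(1/(2*C)) = -2 + (-15 + C)/(2*C))
n(I, S) = 1296
a = 2041 (a = 637 - 1224*(-5 - 1*34)/34 = 637 - 1224*(-5 - 34)/34 = 637 - 1224*(-39)/34 = 637 - 816*(-117/68) = 637 + 1404 = 2041)
n(-1006, -1887) + a = 1296 + 2041 = 3337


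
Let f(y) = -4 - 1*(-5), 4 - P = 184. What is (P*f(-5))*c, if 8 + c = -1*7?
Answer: 2700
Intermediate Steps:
P = -180 (P = 4 - 1*184 = 4 - 184 = -180)
f(y) = 1 (f(y) = -4 + 5 = 1)
c = -15 (c = -8 - 1*7 = -8 - 7 = -15)
(P*f(-5))*c = -180*1*(-15) = -180*(-15) = 2700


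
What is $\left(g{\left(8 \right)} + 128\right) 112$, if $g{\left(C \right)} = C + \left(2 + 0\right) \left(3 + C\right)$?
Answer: $17696$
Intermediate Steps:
$g{\left(C \right)} = 6 + 3 C$ ($g{\left(C \right)} = C + 2 \left(3 + C\right) = C + \left(6 + 2 C\right) = 6 + 3 C$)
$\left(g{\left(8 \right)} + 128\right) 112 = \left(\left(6 + 3 \cdot 8\right) + 128\right) 112 = \left(\left(6 + 24\right) + 128\right) 112 = \left(30 + 128\right) 112 = 158 \cdot 112 = 17696$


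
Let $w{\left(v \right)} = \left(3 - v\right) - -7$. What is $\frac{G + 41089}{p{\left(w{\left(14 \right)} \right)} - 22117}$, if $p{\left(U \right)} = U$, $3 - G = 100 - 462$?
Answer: $- \frac{41454}{22121} \approx -1.874$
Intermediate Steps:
$G = 365$ ($G = 3 - \left(100 - 462\right) = 3 - -362 = 3 + 362 = 365$)
$w{\left(v \right)} = 10 - v$ ($w{\left(v \right)} = \left(3 - v\right) + 7 = 10 - v$)
$\frac{G + 41089}{p{\left(w{\left(14 \right)} \right)} - 22117} = \frac{365 + 41089}{\left(10 - 14\right) - 22117} = \frac{41454}{\left(10 - 14\right) - 22117} = \frac{41454}{-4 - 22117} = \frac{41454}{-22121} = 41454 \left(- \frac{1}{22121}\right) = - \frac{41454}{22121}$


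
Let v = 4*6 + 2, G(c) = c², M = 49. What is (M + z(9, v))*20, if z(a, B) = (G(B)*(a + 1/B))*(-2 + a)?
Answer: 856380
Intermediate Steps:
v = 26 (v = 24 + 2 = 26)
z(a, B) = B²*(-2 + a)*(a + 1/B) (z(a, B) = (B²*(a + 1/B))*(-2 + a) = B²*(-2 + a)*(a + 1/B))
(M + z(9, v))*20 = (49 + 26*(-2 + 9 + 26*9*(-2 + 9)))*20 = (49 + 26*(-2 + 9 + 26*9*7))*20 = (49 + 26*(-2 + 9 + 1638))*20 = (49 + 26*1645)*20 = (49 + 42770)*20 = 42819*20 = 856380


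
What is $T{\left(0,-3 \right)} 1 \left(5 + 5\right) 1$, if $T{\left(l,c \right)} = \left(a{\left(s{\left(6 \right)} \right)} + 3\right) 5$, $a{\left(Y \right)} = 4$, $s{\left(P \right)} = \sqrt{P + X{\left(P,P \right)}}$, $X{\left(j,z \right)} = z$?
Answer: $350$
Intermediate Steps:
$s{\left(P \right)} = \sqrt{2} \sqrt{P}$ ($s{\left(P \right)} = \sqrt{P + P} = \sqrt{2 P} = \sqrt{2} \sqrt{P}$)
$T{\left(l,c \right)} = 35$ ($T{\left(l,c \right)} = \left(4 + 3\right) 5 = 7 \cdot 5 = 35$)
$T{\left(0,-3 \right)} 1 \left(5 + 5\right) 1 = 35 \cdot 1 \left(5 + 5\right) 1 = 35 \cdot 1 \cdot 10 \cdot 1 = 35 \cdot 10 \cdot 1 = 350 \cdot 1 = 350$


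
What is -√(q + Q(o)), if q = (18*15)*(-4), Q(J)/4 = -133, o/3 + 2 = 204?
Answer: -2*I*√403 ≈ -40.15*I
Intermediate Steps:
o = 606 (o = -6 + 3*204 = -6 + 612 = 606)
Q(J) = -532 (Q(J) = 4*(-133) = -532)
q = -1080 (q = 270*(-4) = -1080)
-√(q + Q(o)) = -√(-1080 - 532) = -√(-1612) = -2*I*√403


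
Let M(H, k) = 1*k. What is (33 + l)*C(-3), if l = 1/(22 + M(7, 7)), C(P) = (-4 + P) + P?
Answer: -9580/29 ≈ -330.34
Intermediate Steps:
M(H, k) = k
C(P) = -4 + 2*P
l = 1/29 (l = 1/(22 + 7) = 1/29 ≈ 0.034483)
(33 + l)*C(-3) = (33 + 1/29)*(-4 + 2*(-3)) = 958*(-4 - 6)/29 = (958/29)*(-10) = -9580/29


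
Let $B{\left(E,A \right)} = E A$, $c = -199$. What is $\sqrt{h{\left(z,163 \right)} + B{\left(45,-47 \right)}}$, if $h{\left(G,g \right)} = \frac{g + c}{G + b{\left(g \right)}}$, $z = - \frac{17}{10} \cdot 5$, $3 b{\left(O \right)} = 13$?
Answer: $\frac{3 i \sqrt{5851}}{5} \approx 45.895 i$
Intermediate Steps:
$b{\left(O \right)} = \frac{13}{3}$ ($b{\left(O \right)} = \frac{1}{3} \cdot 13 = \frac{13}{3}$)
$z = - \frac{17}{2}$ ($z = \left(-17\right) \frac{1}{10} \cdot 5 = \left(- \frac{17}{10}\right) 5 = - \frac{17}{2} \approx -8.5$)
$B{\left(E,A \right)} = A E$
$h{\left(G,g \right)} = \frac{-199 + g}{\frac{13}{3} + G}$ ($h{\left(G,g \right)} = \frac{g - 199}{G + \frac{13}{3}} = \frac{-199 + g}{\frac{13}{3} + G}$)
$\sqrt{h{\left(z,163 \right)} + B{\left(45,-47 \right)}} = \sqrt{\frac{3 \left(-199 + 163\right)}{13 + 3 \left(- \frac{17}{2}\right)} - 2115} = \sqrt{3 \frac{1}{13 - \frac{51}{2}} \left(-36\right) - 2115} = \sqrt{3 \frac{1}{- \frac{25}{2}} \left(-36\right) - 2115} = \sqrt{3 \left(- \frac{2}{25}\right) \left(-36\right) - 2115} = \sqrt{\frac{216}{25} - 2115} = \sqrt{- \frac{52659}{25}} = \frac{3 i \sqrt{5851}}{5}$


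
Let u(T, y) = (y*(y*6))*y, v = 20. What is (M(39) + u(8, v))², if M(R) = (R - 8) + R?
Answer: 2310724900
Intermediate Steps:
M(R) = -8 + 2*R (M(R) = (-8 + R) + R = -8 + 2*R)
u(T, y) = 6*y³ (u(T, y) = (y*(6*y))*y = (6*y²)*y = 6*y³)
(M(39) + u(8, v))² = ((-8 + 2*39) + 6*20³)² = ((-8 + 78) + 6*8000)² = (70 + 48000)² = 48070² = 2310724900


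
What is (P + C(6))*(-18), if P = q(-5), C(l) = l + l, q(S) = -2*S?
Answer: -396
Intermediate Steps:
C(l) = 2*l
P = 10 (P = -2*(-5) = 10)
(P + C(6))*(-18) = (10 + 2*6)*(-18) = (10 + 12)*(-18) = 22*(-18) = -396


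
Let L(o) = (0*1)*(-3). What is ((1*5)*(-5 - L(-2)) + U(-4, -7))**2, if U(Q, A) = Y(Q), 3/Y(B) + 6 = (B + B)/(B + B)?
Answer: 16384/25 ≈ 655.36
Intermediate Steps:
Y(B) = -3/5 (Y(B) = 3/(-6 + (B + B)/(B + B)) = 3/(-6 + (2*B)/((2*B))) = 3/(-6 + (2*B)*(1/(2*B))) = 3/(-6 + 1) = 3/(-5) = 3*(-1/5) = -3/5)
U(Q, A) = -3/5
L(o) = 0 (L(o) = 0*(-3) = 0)
((1*5)*(-5 - L(-2)) + U(-4, -7))**2 = ((1*5)*(-5 - 1*0) - 3/5)**2 = (5*(-5 + 0) - 3/5)**2 = (5*(-5) - 3/5)**2 = (-25 - 3/5)**2 = (-128/5)**2 = 16384/25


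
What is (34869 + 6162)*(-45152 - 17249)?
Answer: -2560375431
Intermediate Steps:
(34869 + 6162)*(-45152 - 17249) = 41031*(-62401) = -2560375431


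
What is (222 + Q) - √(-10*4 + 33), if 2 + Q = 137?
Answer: 357 - I*√7 ≈ 357.0 - 2.6458*I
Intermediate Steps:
Q = 135 (Q = -2 + 137 = 135)
(222 + Q) - √(-10*4 + 33) = (222 + 135) - √(-10*4 + 33) = 357 - √(-40 + 33) = 357 - √(-7) = 357 - I*√7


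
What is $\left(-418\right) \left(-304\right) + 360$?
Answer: $127432$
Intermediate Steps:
$\left(-418\right) \left(-304\right) + 360 = 127072 + 360 = 127432$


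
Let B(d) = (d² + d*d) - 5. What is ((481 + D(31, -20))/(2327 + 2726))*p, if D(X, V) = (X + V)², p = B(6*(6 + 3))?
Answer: 3507854/5053 ≈ 694.21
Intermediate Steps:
B(d) = -5 + 2*d² (B(d) = (d² + d²) - 5 = 2*d² - 5 = -5 + 2*d²)
p = 5827 (p = -5 + 2*(6*(6 + 3))² = -5 + 2*(6*9)² = -5 + 2*54² = -5 + 2*2916 = -5 + 5832 = 5827)
D(X, V) = (V + X)²
((481 + D(31, -20))/(2327 + 2726))*p = ((481 + (-20 + 31)²)/(2327 + 2726))*5827 = ((481 + 11²)/5053)*5827 = ((481 + 121)*(1/5053))*5827 = (602*(1/5053))*5827 = (602/5053)*5827 = 3507854/5053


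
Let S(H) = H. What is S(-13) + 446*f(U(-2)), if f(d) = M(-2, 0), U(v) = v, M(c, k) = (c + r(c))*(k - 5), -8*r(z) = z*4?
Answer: 2217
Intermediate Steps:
r(z) = -z/2 (r(z) = -z*4/8 = -z/2)
M(c, k) = c*(-5 + k)/2 (M(c, k) = (c - c/2)*(k - 5) = (c/2)*(-5 + k) = c*(-5 + k)/2)
f(d) = 5 (f(d) = (1/2)*(-2)*(-5 + 0) = (1/2)*(-2)*(-5) = 5)
S(-13) + 446*f(U(-2)) = -13 + 446*5 = -13 + 2230 = 2217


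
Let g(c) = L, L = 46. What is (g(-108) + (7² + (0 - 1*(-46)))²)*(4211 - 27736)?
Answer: -213395275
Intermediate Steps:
g(c) = 46
(g(-108) + (7² + (0 - 1*(-46)))²)*(4211 - 27736) = (46 + (7² + (0 - 1*(-46)))²)*(4211 - 27736) = (46 + (49 + (0 + 46))²)*(-23525) = (46 + (49 + 46)²)*(-23525) = (46 + 95²)*(-23525) = (46 + 9025)*(-23525) = 9071*(-23525) = -213395275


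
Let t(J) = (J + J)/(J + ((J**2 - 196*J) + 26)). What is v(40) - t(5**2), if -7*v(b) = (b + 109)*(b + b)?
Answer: -25174865/14784 ≈ -1702.8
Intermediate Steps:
t(J) = 2*J/(26 + J**2 - 195*J) (t(J) = (2*J)/(J + (26 + J**2 - 196*J)) = (2*J)/(26 + J**2 - 195*J) = 2*J/(26 + J**2 - 195*J))
v(b) = -2*b*(109 + b)/7 (v(b) = -(b + 109)*(b + b)/7 = -(109 + b)*2*b/7 = -2*b*(109 + b)/7)
v(40) - t(5**2) = -2/7*40*(109 + 40) - 2*5**2/(26 + (5**2)**2 - 195*5**2) = -2/7*40*149 - 2*25/(26 + 25**2 - 195*25) = -11920/7 - 2*25/(26 + 625 - 4875) = -11920/7 - 2*25/(-4224) = -11920/7 - 2*25*(-1)/4224 = -11920/7 - 1*(-25/2112) = -11920/7 + 25/2112 = -25174865/14784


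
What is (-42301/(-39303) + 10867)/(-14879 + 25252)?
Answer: 427148002/407690019 ≈ 1.0477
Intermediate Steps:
(-42301/(-39303) + 10867)/(-14879 + 25252) = (-42301*(-1/39303) + 10867)/10373 = (42301/39303 + 10867)*(1/10373) = (427148002/39303)*(1/10373) = 427148002/407690019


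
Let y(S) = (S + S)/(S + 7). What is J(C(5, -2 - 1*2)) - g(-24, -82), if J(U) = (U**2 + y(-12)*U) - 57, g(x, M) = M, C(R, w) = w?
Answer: 109/5 ≈ 21.800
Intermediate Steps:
y(S) = 2*S/(7 + S) (y(S) = (2*S)/(7 + S) = 2*S/(7 + S))
J(U) = -57 + U**2 + 24*U/5 (J(U) = (U**2 + (2*(-12)/(7 - 12))*U) - 57 = (U**2 + (2*(-12)/(-5))*U) - 57 = (U**2 + (2*(-12)*(-1/5))*U) - 57 = (U**2 + 24*U/5) - 57 = -57 + U**2 + 24*U/5)
J(C(5, -2 - 1*2)) - g(-24, -82) = (-57 + (-2 - 1*2)**2 + 24*(-2 - 1*2)/5) - 1*(-82) = (-57 + (-2 - 2)**2 + 24*(-2 - 2)/5) + 82 = (-57 + (-4)**2 + (24/5)*(-4)) + 82 = (-57 + 16 - 96/5) + 82 = -301/5 + 82 = 109/5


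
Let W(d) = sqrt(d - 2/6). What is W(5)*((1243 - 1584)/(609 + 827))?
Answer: -341*sqrt(42)/4308 ≈ -0.51298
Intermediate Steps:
W(d) = sqrt(-1/3 + d) (W(d) = sqrt(d - 2*1/6) = sqrt(d - 1/3) = sqrt(-1/3 + d))
W(5)*((1243 - 1584)/(609 + 827)) = (sqrt(-3 + 9*5)/3)*((1243 - 1584)/(609 + 827)) = (sqrt(-3 + 45)/3)*(-341/1436) = (sqrt(42)/3)*(-341*1/1436) = (sqrt(42)/3)*(-341/1436) = -341*sqrt(42)/4308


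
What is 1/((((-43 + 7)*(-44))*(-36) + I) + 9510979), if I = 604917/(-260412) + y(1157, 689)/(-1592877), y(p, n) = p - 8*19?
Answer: 46089365036/435726675937796239 ≈ 1.0578e-7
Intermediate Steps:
y(p, n) = -152 + p (y(p, n) = p - 152 = -152 + p)
I = -107091121141/46089365036 (I = 604917/(-260412) + (-152 + 1157)/(-1592877) = 604917*(-1/260412) + 1005*(-1/1592877) = -201639/86804 - 335/530959 = -107091121141/46089365036 ≈ -2.3236)
1/((((-43 + 7)*(-44))*(-36) + I) + 9510979) = 1/((((-43 + 7)*(-44))*(-36) - 107091121141/46089365036) + 9510979) = 1/((-36*(-44)*(-36) - 107091121141/46089365036) + 9510979) = 1/((1584*(-36) - 107091121141/46089365036) + 9510979) = 1/((-57024 - 107091121141/46089365036) + 9510979) = 1/(-2628307042934005/46089365036 + 9510979) = 1/(435726675937796239/46089365036) = 46089365036/435726675937796239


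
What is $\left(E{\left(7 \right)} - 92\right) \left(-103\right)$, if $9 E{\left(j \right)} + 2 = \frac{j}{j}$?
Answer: $\frac{85387}{9} \approx 9487.4$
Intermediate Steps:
$E{\left(j \right)} = - \frac{1}{9}$ ($E{\left(j \right)} = - \frac{2}{9} + \frac{j \frac{1}{j}}{9} = - \frac{2}{9} + \frac{1}{9} \cdot 1 = - \frac{2}{9} + \frac{1}{9} = - \frac{1}{9}$)
$\left(E{\left(7 \right)} - 92\right) \left(-103\right) = \left(- \frac{1}{9} - 92\right) \left(-103\right) = \left(- \frac{829}{9}\right) \left(-103\right) = \frac{85387}{9}$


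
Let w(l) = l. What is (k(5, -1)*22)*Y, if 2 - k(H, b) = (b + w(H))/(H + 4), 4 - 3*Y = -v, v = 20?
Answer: 2464/9 ≈ 273.78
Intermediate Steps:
Y = 8 (Y = 4/3 - (-1)*20/3 = 4/3 - ⅓*(-20) = 4/3 + 20/3 = 8)
k(H, b) = 2 - (H + b)/(4 + H) (k(H, b) = 2 - (b + H)/(H + 4) = 2 - (H + b)/(4 + H))
(k(5, -1)*22)*Y = (((8 + 5 - 1*(-1))/(4 + 5))*22)*8 = (((8 + 5 + 1)/9)*22)*8 = (((⅑)*14)*22)*8 = ((14/9)*22)*8 = (308/9)*8 = 2464/9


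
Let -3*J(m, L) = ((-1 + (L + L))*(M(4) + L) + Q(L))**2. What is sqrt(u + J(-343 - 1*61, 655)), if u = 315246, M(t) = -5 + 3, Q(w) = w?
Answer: I*sqrt(243920986962) ≈ 4.9388e+5*I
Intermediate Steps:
M(t) = -2
J(m, L) = -(L + (-1 + 2*L)*(-2 + L))**2/3 (J(m, L) = -((-1 + (L + L))*(-2 + L) + L)**2/3 = -((-1 + 2*L)*(-2 + L) + L)**2/3 = -(L + (-1 + 2*L)*(-2 + L))**2/3)
sqrt(u + J(-343 - 1*61, 655)) = sqrt(315246 - 4*(1 + 655**2 - 2*655)**2/3) = sqrt(315246 - 4*(1 + 429025 - 1310)**2/3) = sqrt(315246 - 4/3*427716**2) = sqrt(315246 - 4/3*182940976656) = sqrt(315246 - 243921302208) = sqrt(-243920986962) = I*sqrt(243920986962)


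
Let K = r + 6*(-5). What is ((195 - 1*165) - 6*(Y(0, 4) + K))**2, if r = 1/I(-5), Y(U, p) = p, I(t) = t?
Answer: 876096/25 ≈ 35044.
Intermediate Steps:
r = -1/5 (r = 1/(-5) = -1/5 ≈ -0.20000)
K = -151/5 (K = -1/5 + 6*(-5) = -1/5 - 30 = -151/5 ≈ -30.200)
((195 - 1*165) - 6*(Y(0, 4) + K))**2 = ((195 - 1*165) - 6*(4 - 151/5))**2 = ((195 - 165) - 6*(-131/5))**2 = (30 + 786/5)**2 = (936/5)**2 = 876096/25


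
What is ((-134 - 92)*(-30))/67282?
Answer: 3390/33641 ≈ 0.10077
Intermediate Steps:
((-134 - 92)*(-30))/67282 = -226*(-30)*(1/67282) = 6780*(1/67282) = 3390/33641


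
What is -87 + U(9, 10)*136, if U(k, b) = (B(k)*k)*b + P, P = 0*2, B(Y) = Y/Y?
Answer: 12153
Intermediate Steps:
B(Y) = 1
P = 0
U(k, b) = b*k (U(k, b) = (1*k)*b + 0 = k*b + 0 = b*k + 0 = b*k)
-87 + U(9, 10)*136 = -87 + (10*9)*136 = -87 + 90*136 = -87 + 12240 = 12153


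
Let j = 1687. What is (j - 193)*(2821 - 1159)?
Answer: 2483028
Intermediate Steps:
(j - 193)*(2821 - 1159) = (1687 - 193)*(2821 - 1159) = 1494*1662 = 2483028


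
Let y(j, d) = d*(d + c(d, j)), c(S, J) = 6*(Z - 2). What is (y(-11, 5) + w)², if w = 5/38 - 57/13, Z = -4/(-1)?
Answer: 1591132321/244036 ≈ 6520.1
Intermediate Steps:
Z = 4 (Z = -4*(-1) = 4)
c(S, J) = 12 (c(S, J) = 6*(4 - 2) = 6*2 = 12)
y(j, d) = d*(12 + d) (y(j, d) = d*(d + 12) = d*(12 + d))
w = -2101/494 (w = 5*(1/38) - 57*1/13 = 5/38 - 57/13 = -2101/494 ≈ -4.2530)
(y(-11, 5) + w)² = (5*(12 + 5) - 2101/494)² = (5*17 - 2101/494)² = (85 - 2101/494)² = (39889/494)² = 1591132321/244036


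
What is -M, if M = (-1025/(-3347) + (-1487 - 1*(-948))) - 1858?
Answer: 8021734/3347 ≈ 2396.7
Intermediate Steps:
M = -8021734/3347 (M = (-1025*(-1/3347) + (-1487 + 948)) - 1858 = (1025/3347 - 539) - 1858 = -1803008/3347 - 1858 = -8021734/3347 ≈ -2396.7)
-M = -1*(-8021734/3347) = 8021734/3347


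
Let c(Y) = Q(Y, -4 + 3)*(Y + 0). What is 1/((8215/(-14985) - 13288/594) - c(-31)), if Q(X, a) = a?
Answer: -2997/161594 ≈ -0.018546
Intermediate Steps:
c(Y) = -Y (c(Y) = (-4 + 3)*(Y + 0) = -Y)
1/((8215/(-14985) - 13288/594) - c(-31)) = 1/((8215/(-14985) - 13288/594) - (-1)*(-31)) = 1/((8215*(-1/14985) - 13288*1/594) - 1*31) = 1/((-1643/2997 - 604/27) - 31) = 1/(-68687/2997 - 31) = 1/(-161594/2997) = -2997/161594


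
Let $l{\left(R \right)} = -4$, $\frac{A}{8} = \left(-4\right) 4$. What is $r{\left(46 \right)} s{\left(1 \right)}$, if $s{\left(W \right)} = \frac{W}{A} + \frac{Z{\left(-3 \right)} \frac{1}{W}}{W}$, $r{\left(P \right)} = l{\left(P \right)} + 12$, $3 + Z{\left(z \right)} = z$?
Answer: $- \frac{769}{16} \approx -48.063$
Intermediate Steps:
$Z{\left(z \right)} = -3 + z$
$A = -128$ ($A = 8 \left(\left(-4\right) 4\right) = 8 \left(-16\right) = -128$)
$r{\left(P \right)} = 8$ ($r{\left(P \right)} = -4 + 12 = 8$)
$s{\left(W \right)} = - \frac{6}{W^{2}} - \frac{W}{128}$ ($s{\left(W \right)} = \frac{W}{-128} + \frac{\left(-3 - 3\right) \frac{1}{W}}{W} = W \left(- \frac{1}{128}\right) + \frac{\left(-6\right) \frac{1}{W}}{W} = - \frac{W}{128} - \frac{6}{W^{2}} = - \frac{6}{W^{2}} - \frac{W}{128}$)
$r{\left(46 \right)} s{\left(1 \right)} = 8 \left(- 6 \cdot 1^{-2} - \frac{1}{128}\right) = 8 \left(\left(-6\right) 1 - \frac{1}{128}\right) = 8 \left(-6 - \frac{1}{128}\right) = 8 \left(- \frac{769}{128}\right) = - \frac{769}{16}$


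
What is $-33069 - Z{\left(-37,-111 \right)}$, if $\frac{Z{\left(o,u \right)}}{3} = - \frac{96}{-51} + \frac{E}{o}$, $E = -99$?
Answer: $- \frac{20809002}{629} \approx -33083.0$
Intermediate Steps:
$Z{\left(o,u \right)} = \frac{96}{17} - \frac{297}{o}$ ($Z{\left(o,u \right)} = 3 \left(- \frac{96}{-51} - \frac{99}{o}\right) = 3 \left(\left(-96\right) \left(- \frac{1}{51}\right) - \frac{99}{o}\right) = 3 \left(\frac{32}{17} - \frac{99}{o}\right) = \frac{96}{17} - \frac{297}{o}$)
$-33069 - Z{\left(-37,-111 \right)} = -33069 - \left(\frac{96}{17} - \frac{297}{-37}\right) = -33069 - \left(\frac{96}{17} - - \frac{297}{37}\right) = -33069 - \left(\frac{96}{17} + \frac{297}{37}\right) = -33069 - \frac{8601}{629} = - \frac{20809002}{629}$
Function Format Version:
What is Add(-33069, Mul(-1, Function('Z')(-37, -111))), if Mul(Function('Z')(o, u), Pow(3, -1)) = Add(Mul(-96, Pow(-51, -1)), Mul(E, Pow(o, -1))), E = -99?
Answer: Rational(-20809002, 629) ≈ -33083.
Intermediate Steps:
Function('Z')(o, u) = Add(Rational(96, 17), Mul(-297, Pow(o, -1))) (Function('Z')(o, u) = Mul(3, Add(Mul(-96, Pow(-51, -1)), Mul(-99, Pow(o, -1)))) = Mul(3, Add(Mul(-96, Rational(-1, 51)), Mul(-99, Pow(o, -1)))) = Mul(3, Add(Rational(32, 17), Mul(-99, Pow(o, -1)))) = Add(Rational(96, 17), Mul(-297, Pow(o, -1))))
Add(-33069, Mul(-1, Function('Z')(-37, -111))) = Add(-33069, Mul(-1, Add(Rational(96, 17), Mul(-297, Pow(-37, -1))))) = Add(-33069, Mul(-1, Add(Rational(96, 17), Mul(-297, Rational(-1, 37))))) = Add(-33069, Mul(-1, Add(Rational(96, 17), Rational(297, 37)))) = Add(-33069, Mul(-1, Rational(8601, 629))) = Add(-33069, Rational(-8601, 629)) = Rational(-20809002, 629)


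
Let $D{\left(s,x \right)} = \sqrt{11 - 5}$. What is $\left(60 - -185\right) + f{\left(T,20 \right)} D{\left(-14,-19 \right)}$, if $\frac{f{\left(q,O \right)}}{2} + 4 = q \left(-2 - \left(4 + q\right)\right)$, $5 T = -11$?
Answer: $245 + \frac{218 \sqrt{6}}{25} \approx 266.36$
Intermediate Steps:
$T = - \frac{11}{5}$ ($T = \frac{1}{5} \left(-11\right) = - \frac{11}{5} \approx -2.2$)
$D{\left(s,x \right)} = \sqrt{6}$
$f{\left(q,O \right)} = -8 + 2 q \left(-6 - q\right)$ ($f{\left(q,O \right)} = -8 + 2 q \left(-2 - \left(4 + q\right)\right) = -8 + 2 q \left(-6 - q\right)$)
$\left(60 - -185\right) + f{\left(T,20 \right)} D{\left(-14,-19 \right)} = \left(60 - -185\right) + \left(-8 - - \frac{132}{5} - 2 \left(- \frac{11}{5}\right)^{2}\right) \sqrt{6} = \left(60 + 185\right) + \left(-8 + \frac{132}{5} - \frac{242}{25}\right) \sqrt{6} = 245 + \left(-8 + \frac{132}{5} - \frac{242}{25}\right) \sqrt{6} = 245 + \frac{218 \sqrt{6}}{25}$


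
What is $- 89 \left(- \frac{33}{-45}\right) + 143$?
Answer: $\frac{1166}{15} \approx 77.733$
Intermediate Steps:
$- 89 \left(- \frac{33}{-45}\right) + 143 = - 89 \left(\left(-33\right) \left(- \frac{1}{45}\right)\right) + 143 = \left(-89\right) \frac{11}{15} + 143 = - \frac{979}{15} + 143 = \frac{1166}{15}$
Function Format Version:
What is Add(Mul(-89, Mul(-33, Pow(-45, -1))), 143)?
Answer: Rational(1166, 15) ≈ 77.733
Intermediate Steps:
Add(Mul(-89, Mul(-33, Pow(-45, -1))), 143) = Add(Mul(-89, Mul(-33, Rational(-1, 45))), 143) = Add(Mul(-89, Rational(11, 15)), 143) = Add(Rational(-979, 15), 143) = Rational(1166, 15)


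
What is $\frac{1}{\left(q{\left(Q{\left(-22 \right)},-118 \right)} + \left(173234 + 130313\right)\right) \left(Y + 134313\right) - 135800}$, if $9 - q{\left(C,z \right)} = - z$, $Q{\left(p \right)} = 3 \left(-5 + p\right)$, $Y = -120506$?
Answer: $\frac{1}{4189432666} \approx 2.387 \cdot 10^{-10}$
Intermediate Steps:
$Q{\left(p \right)} = -15 + 3 p$
$q{\left(C,z \right)} = 9 + z$ ($q{\left(C,z \right)} = 9 - - z = 9 + z$)
$\frac{1}{\left(q{\left(Q{\left(-22 \right)},-118 \right)} + \left(173234 + 130313\right)\right) \left(Y + 134313\right) - 135800} = \frac{1}{\left(\left(9 - 118\right) + \left(173234 + 130313\right)\right) \left(-120506 + 134313\right) - 135800} = \frac{1}{\left(-109 + 303547\right) 13807 - 135800} = \frac{1}{303438 \cdot 13807 - 135800} = \frac{1}{4189568466 - 135800} = \frac{1}{4189432666}$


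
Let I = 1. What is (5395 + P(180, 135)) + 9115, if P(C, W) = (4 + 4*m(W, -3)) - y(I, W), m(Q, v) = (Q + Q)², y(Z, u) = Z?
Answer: 306113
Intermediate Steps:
m(Q, v) = 4*Q² (m(Q, v) = (2*Q)² = 4*Q²)
P(C, W) = 3 + 16*W² (P(C, W) = (4 + 4*(4*W²)) - 1*1 = (4 + 16*W²) - 1 = 3 + 16*W²)
(5395 + P(180, 135)) + 9115 = (5395 + (3 + 16*135²)) + 9115 = (5395 + (3 + 16*18225)) + 9115 = (5395 + (3 + 291600)) + 9115 = (5395 + 291603) + 9115 = 296998 + 9115 = 306113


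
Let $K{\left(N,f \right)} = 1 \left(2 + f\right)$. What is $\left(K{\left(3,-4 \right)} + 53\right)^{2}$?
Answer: $2601$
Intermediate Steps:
$K{\left(N,f \right)} = 2 + f$
$\left(K{\left(3,-4 \right)} + 53\right)^{2} = \left(\left(2 - 4\right) + 53\right)^{2} = \left(-2 + 53\right)^{2} = 51^{2} = 2601$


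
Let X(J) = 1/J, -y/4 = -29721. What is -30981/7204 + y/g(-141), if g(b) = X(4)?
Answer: 3425730363/7204 ≈ 4.7553e+5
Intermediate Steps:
y = 118884 (y = -4*(-29721) = 118884)
X(J) = 1/J
g(b) = 1/4
-30981/7204 + y/g(-141) = -30981/7204 + 118884/(1/4) = -30981*1/7204 + 118884*4 = -30981/7204 + 475536 = 3425730363/7204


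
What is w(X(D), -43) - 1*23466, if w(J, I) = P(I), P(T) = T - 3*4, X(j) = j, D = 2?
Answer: -23521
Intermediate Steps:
P(T) = -12 + T (P(T) = T - 12 = -12 + T)
w(J, I) = -12 + I
w(X(D), -43) - 1*23466 = (-12 - 43) - 1*23466 = -55 - 23466 = -23521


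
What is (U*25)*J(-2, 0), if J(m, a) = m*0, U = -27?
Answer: 0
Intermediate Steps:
J(m, a) = 0
(U*25)*J(-2, 0) = -27*25*0 = -675*0 = 0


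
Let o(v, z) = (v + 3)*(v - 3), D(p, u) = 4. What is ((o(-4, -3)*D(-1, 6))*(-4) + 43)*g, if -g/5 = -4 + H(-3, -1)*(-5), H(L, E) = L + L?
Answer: 8970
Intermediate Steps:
H(L, E) = 2*L
o(v, z) = (-3 + v)*(3 + v) (o(v, z) = (3 + v)*(-3 + v) = (-3 + v)*(3 + v))
g = -130 (g = -5*(-4 + (2*(-3))*(-5)) = -5*(-4 - 6*(-5)) = -5*(-4 + 30) = -5*26 = -130)
((o(-4, -3)*D(-1, 6))*(-4) + 43)*g = (((-9 + (-4)²)*4)*(-4) + 43)*(-130) = (((-9 + 16)*4)*(-4) + 43)*(-130) = ((7*4)*(-4) + 43)*(-130) = (28*(-4) + 43)*(-130) = (-112 + 43)*(-130) = -69*(-130) = 8970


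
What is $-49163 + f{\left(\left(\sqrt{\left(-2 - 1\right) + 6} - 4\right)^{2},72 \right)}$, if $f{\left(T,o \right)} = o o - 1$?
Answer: $-43980$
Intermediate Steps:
$f{\left(T,o \right)} = -1 + o^{2}$ ($f{\left(T,o \right)} = o^{2} - 1 = -1 + o^{2}$)
$-49163 + f{\left(\left(\sqrt{\left(-2 - 1\right) + 6} - 4\right)^{2},72 \right)} = -49163 - \left(1 - 72^{2}\right) = -49163 + \left(-1 + 5184\right) = -49163 + 5183 = -43980$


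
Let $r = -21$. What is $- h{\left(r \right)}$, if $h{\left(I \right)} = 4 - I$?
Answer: $-25$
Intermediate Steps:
$- h{\left(r \right)} = - (4 - -21) = - (4 + 21) = \left(-1\right) 25 = -25$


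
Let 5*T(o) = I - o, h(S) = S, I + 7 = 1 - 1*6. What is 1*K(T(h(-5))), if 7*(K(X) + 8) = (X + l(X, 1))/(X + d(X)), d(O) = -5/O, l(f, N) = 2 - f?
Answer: -299/38 ≈ -7.8684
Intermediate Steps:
I = -12 (I = -7 + (1 - 1*6) = -7 + (1 - 6) = -7 - 5 = -12)
T(o) = -12/5 - o/5 (T(o) = (-12 - o)/5 = -12/5 - o/5)
K(X) = -8 + 2/(7*(X - 5/X)) (K(X) = -8 + ((X + (2 - X))/(X - 5/X))/7 = -8 + (2/(X - 5/X))/7 = -8 + 2/(7*(X - 5/X)))
1*K(T(h(-5))) = 1*(2*(140 - (-12/5 - 1/5*(-5))*(-1 + 28*(-12/5 - 1/5*(-5))))/(7*(-5 + (-12/5 - 1/5*(-5))**2))) = 1*(2*(140 - (-12/5 + 1)*(-1 + 28*(-12/5 + 1)))/(7*(-5 + (-12/5 + 1)**2))) = 1*(2*(140 - 1*(-7/5)*(-1 + 28*(-7/5)))/(7*(-5 + (-7/5)**2))) = 1*(2*(140 - 1*(-7/5)*(-1 - 196/5))/(7*(-5 + 49/25))) = 1*(2*(140 - 1*(-7/5)*(-201/5))/(7*(-76/25))) = 1*((2/7)*(-25/76)*(140 - 1407/25)) = 1*((2/7)*(-25/76)*(2093/25)) = 1*(-299/38) = -299/38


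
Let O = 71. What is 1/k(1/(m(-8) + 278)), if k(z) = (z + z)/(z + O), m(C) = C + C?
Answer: 18603/2 ≈ 9301.5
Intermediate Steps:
m(C) = 2*C
k(z) = 2*z/(71 + z) (k(z) = (z + z)/(z + 71) = (2*z)/(71 + z) = 2*z/(71 + z))
1/k(1/(m(-8) + 278)) = 1/(2/((2*(-8) + 278)*(71 + 1/(2*(-8) + 278)))) = 1/(2/((-16 + 278)*(71 + 1/(-16 + 278)))) = 1/(2/(262*(71 + 1/262))) = 1/(2*(1/262)/(71 + 1/262)) = 1/(2*(1/262)/(18603/262)) = 1/(2*(1/262)*(262/18603)) = 1/(2/18603) = 18603/2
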